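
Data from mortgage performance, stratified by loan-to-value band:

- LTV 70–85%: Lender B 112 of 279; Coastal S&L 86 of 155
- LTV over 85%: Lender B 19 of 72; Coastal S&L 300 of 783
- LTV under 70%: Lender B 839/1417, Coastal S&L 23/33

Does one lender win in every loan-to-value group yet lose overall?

LTV 70–85%: Lender B 112/279 = 40.1%, Coastal S&L 86/155 = 55.5% → Coastal S&L
LTV over 85%: Lender B 19/72 = 26.4%, Coastal S&L 300/783 = 38.3% → Coastal S&L
LTV under 70%: Lender B 839/1417 = 59.2%, Coastal S&L 23/33 = 69.7% → Coastal S&L
Overall: Lender B 970/1768 = 54.9%, Coastal S&L 409/971 = 42.1% → Lender B
Coastal S&L wins each loan-to-value group but Lender B wins overall — the comparison reverses. Coastal S&L's loans skew toward LTV over 85%, which has a lower base rate.

Yes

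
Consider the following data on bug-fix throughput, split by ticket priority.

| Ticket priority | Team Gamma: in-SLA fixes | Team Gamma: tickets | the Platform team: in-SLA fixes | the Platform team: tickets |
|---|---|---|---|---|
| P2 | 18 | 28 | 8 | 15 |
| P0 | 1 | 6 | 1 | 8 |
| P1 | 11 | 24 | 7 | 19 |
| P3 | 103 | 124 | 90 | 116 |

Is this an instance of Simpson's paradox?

No

P2: Team Gamma 18/28 = 64.3%, the Platform team 8/15 = 53.3% → Team Gamma
P0: Team Gamma 1/6 = 16.7%, the Platform team 1/8 = 12.5% → Team Gamma
P1: Team Gamma 11/24 = 45.8%, the Platform team 7/19 = 36.8% → Team Gamma
P3: Team Gamma 103/124 = 83.1%, the Platform team 90/116 = 77.6% → Team Gamma
Overall: Team Gamma 133/182 = 73.1%, the Platform team 106/158 = 67.1% → Team Gamma
Team Gamma wins overall and in every ticket group — no reversal.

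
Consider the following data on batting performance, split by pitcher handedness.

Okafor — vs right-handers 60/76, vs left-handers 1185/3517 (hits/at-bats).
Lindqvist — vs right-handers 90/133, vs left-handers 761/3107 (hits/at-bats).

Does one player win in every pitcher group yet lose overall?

Vs right-handers: Okafor 60/76 = 78.9%, Lindqvist 90/133 = 67.7% → Okafor
Vs left-handers: Okafor 1185/3517 = 33.7%, Lindqvist 761/3107 = 24.5% → Okafor
Overall: Okafor 1245/3593 = 34.7%, Lindqvist 851/3240 = 26.3% → Okafor
Okafor wins overall and in every pitcher group — no reversal.

No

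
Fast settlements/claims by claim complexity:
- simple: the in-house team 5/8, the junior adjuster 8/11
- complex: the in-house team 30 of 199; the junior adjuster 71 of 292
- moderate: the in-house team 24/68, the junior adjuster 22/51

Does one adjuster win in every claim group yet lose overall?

No

Simple: the in-house team 5/8 = 62.5%, the junior adjuster 8/11 = 72.7% → the junior adjuster
Complex: the in-house team 30/199 = 15.1%, the junior adjuster 71/292 = 24.3% → the junior adjuster
Moderate: the in-house team 24/68 = 35.3%, the junior adjuster 22/51 = 43.1% → the junior adjuster
Overall: the in-house team 59/275 = 21.5%, the junior adjuster 101/354 = 28.5% → the junior adjuster
The junior adjuster wins overall and in every claim group — no reversal.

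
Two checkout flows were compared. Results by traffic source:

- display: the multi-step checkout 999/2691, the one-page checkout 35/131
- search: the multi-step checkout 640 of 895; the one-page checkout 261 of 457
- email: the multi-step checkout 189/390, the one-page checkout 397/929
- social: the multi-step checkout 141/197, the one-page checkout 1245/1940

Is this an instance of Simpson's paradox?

Yes

Display: the multi-step checkout 999/2691 = 37.1%, the one-page checkout 35/131 = 26.7% → the multi-step checkout
Search: the multi-step checkout 640/895 = 71.5%, the one-page checkout 261/457 = 57.1% → the multi-step checkout
Email: the multi-step checkout 189/390 = 48.5%, the one-page checkout 397/929 = 42.7% → the multi-step checkout
Social: the multi-step checkout 141/197 = 71.6%, the one-page checkout 1245/1940 = 64.2% → the multi-step checkout
Overall: the multi-step checkout 1969/4173 = 47.2%, the one-page checkout 1938/3457 = 56.1% → the one-page checkout
The multi-step checkout wins each traffic group but the one-page checkout wins overall — the comparison reverses. The multi-step checkout's sessions skew toward display, which has a lower base rate.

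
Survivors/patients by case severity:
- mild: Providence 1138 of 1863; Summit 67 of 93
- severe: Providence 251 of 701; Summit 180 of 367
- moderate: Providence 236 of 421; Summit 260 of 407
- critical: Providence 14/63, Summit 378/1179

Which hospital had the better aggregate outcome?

Mild: Providence 1138/1863 = 61.1%, Summit 67/93 = 72.0% → Summit
Severe: Providence 251/701 = 35.8%, Summit 180/367 = 49.0% → Summit
Moderate: Providence 236/421 = 56.1%, Summit 260/407 = 63.9% → Summit
Critical: Providence 14/63 = 22.2%, Summit 378/1179 = 32.1% → Summit
Overall: Providence 1639/3048 = 53.8%, Summit 885/2046 = 43.3% → Providence
(Summit wins every case group but Providence wins overall — Summit's patients skew toward the low-rate critical group.)

Providence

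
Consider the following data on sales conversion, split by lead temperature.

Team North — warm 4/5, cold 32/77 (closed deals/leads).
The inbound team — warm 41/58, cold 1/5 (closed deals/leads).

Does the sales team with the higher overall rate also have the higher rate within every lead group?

No

Warm: Team North 4/5 = 80.0%, the inbound team 41/58 = 70.7% → Team North
Cold: Team North 32/77 = 41.6%, the inbound team 1/5 = 20.0% → Team North
Overall: Team North 36/82 = 43.9%, the inbound team 42/63 = 66.7% → the inbound team
Team North wins each lead group but the inbound team wins overall — the comparison reverses. Team North's leads skew toward cold, which has a lower base rate.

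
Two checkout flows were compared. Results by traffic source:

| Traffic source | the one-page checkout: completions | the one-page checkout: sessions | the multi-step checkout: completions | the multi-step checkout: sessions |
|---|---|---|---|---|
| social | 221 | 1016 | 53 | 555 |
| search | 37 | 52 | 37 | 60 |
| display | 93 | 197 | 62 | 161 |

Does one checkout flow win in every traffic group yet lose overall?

Social: the one-page checkout 221/1016 = 21.8%, the multi-step checkout 53/555 = 9.5% → the one-page checkout
Search: the one-page checkout 37/52 = 71.2%, the multi-step checkout 37/60 = 61.7% → the one-page checkout
Display: the one-page checkout 93/197 = 47.2%, the multi-step checkout 62/161 = 38.5% → the one-page checkout
Overall: the one-page checkout 351/1265 = 27.7%, the multi-step checkout 152/776 = 19.6% → the one-page checkout
The one-page checkout wins overall and in every traffic group — no reversal.

No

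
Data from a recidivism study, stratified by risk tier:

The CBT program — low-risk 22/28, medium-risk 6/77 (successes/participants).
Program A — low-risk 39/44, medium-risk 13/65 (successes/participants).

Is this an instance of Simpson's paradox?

Low-risk: the CBT program 22/28 = 78.6%, Program A 39/44 = 88.6% → Program A
Medium-risk: the CBT program 6/77 = 7.8%, Program A 13/65 = 20.0% → Program A
Overall: the CBT program 28/105 = 26.7%, Program A 52/109 = 47.7% → Program A
Program A wins overall and in every risk group — no reversal.

No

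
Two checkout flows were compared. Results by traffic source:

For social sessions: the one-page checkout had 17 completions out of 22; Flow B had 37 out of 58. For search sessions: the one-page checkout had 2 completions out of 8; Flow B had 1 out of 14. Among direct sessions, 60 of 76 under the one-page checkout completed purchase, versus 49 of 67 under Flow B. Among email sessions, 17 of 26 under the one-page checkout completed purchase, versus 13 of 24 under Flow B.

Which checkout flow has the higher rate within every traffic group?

Social: the one-page checkout 17/22 = 77.3%, Flow B 37/58 = 63.8% → the one-page checkout
Search: the one-page checkout 2/8 = 25.0%, Flow B 1/14 = 7.1% → the one-page checkout
Direct: the one-page checkout 60/76 = 78.9%, Flow B 49/67 = 73.1% → the one-page checkout
Email: the one-page checkout 17/26 = 65.4%, Flow B 13/24 = 54.2% → the one-page checkout
The one-page checkout has the higher rate in all 4 groups.

the one-page checkout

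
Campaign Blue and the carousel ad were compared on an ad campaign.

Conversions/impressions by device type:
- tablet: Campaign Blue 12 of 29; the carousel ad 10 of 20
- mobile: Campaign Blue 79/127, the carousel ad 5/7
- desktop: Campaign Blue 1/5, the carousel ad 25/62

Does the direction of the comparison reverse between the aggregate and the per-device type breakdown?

Tablet: Campaign Blue 12/29 = 41.4%, the carousel ad 10/20 = 50.0% → the carousel ad
Mobile: Campaign Blue 79/127 = 62.2%, the carousel ad 5/7 = 71.4% → the carousel ad
Desktop: Campaign Blue 1/5 = 20.0%, the carousel ad 25/62 = 40.3% → the carousel ad
Overall: Campaign Blue 92/161 = 57.1%, the carousel ad 40/89 = 44.9% → Campaign Blue
The carousel ad wins each device group but Campaign Blue wins overall — the comparison reverses. The carousel ad's impressions skew toward desktop, which has a lower base rate.

Yes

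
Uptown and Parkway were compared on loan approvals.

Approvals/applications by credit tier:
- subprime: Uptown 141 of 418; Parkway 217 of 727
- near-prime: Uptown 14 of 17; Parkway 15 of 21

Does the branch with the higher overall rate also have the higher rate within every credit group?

Yes

Subprime: Uptown 141/418 = 33.7%, Parkway 217/727 = 29.8% → Uptown
Near-prime: Uptown 14/17 = 82.4%, Parkway 15/21 = 71.4% → Uptown
Overall: Uptown 155/435 = 35.6%, Parkway 232/748 = 31.0% → Uptown
Uptown wins overall and in every credit group — no reversal.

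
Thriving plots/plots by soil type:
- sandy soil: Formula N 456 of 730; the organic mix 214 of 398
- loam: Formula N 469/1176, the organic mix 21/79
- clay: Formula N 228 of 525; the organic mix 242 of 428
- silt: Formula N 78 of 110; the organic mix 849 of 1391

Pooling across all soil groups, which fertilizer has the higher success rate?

Sandy soil: Formula N 456/730 = 62.5%, the organic mix 214/398 = 53.8% → Formula N
Loam: Formula N 469/1176 = 39.9%, the organic mix 21/79 = 26.6% → Formula N
Clay: Formula N 228/525 = 43.4%, the organic mix 242/428 = 56.5% → the organic mix
Silt: Formula N 78/110 = 70.9%, the organic mix 849/1391 = 61.0% → Formula N
Overall: Formula N 1231/2541 = 48.4%, the organic mix 1326/2296 = 57.8% → the organic mix
(Neither sweeps every soil group, but the organic mix has the higher pooled rate.)

the organic mix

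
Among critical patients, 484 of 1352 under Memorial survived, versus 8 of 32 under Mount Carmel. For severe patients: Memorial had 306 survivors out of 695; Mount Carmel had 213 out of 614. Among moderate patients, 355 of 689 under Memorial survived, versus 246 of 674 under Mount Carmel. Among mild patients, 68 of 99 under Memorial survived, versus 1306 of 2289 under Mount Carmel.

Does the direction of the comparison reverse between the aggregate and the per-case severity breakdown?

Critical: Memorial 484/1352 = 35.8%, Mount Carmel 8/32 = 25.0% → Memorial
Severe: Memorial 306/695 = 44.0%, Mount Carmel 213/614 = 34.7% → Memorial
Moderate: Memorial 355/689 = 51.5%, Mount Carmel 246/674 = 36.5% → Memorial
Mild: Memorial 68/99 = 68.7%, Mount Carmel 1306/2289 = 57.1% → Memorial
Overall: Memorial 1213/2835 = 42.8%, Mount Carmel 1773/3609 = 49.1% → Mount Carmel
Memorial wins each case group but Mount Carmel wins overall — the comparison reverses. Memorial's patients skew toward critical, which has a lower base rate.

Yes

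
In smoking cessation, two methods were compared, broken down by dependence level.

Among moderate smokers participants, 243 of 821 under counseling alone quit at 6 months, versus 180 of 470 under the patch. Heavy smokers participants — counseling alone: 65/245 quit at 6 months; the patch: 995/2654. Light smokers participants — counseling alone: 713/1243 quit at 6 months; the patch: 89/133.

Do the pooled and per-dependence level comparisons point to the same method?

Moderate smokers: counseling alone 243/821 = 29.6%, the patch 180/470 = 38.3% → the patch
Heavy smokers: counseling alone 65/245 = 26.5%, the patch 995/2654 = 37.5% → the patch
Light smokers: counseling alone 713/1243 = 57.4%, the patch 89/133 = 66.9% → the patch
Overall: counseling alone 1021/2309 = 44.2%, the patch 1264/3257 = 38.8% → counseling alone
The patch wins each dependence group but counseling alone wins overall — the comparison reverses. The patch's participants skew toward heavy smokers, which has a lower base rate.

No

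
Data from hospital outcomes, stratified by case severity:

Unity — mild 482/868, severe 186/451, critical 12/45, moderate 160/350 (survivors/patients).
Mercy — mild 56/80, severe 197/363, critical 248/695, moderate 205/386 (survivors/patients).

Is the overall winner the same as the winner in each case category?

No

Mild: Unity 482/868 = 55.5%, Mercy 56/80 = 70.0% → Mercy
Severe: Unity 186/451 = 41.2%, Mercy 197/363 = 54.3% → Mercy
Critical: Unity 12/45 = 26.7%, Mercy 248/695 = 35.7% → Mercy
Moderate: Unity 160/350 = 45.7%, Mercy 205/386 = 53.1% → Mercy
Overall: Unity 840/1714 = 49.0%, Mercy 706/1524 = 46.3% → Unity
Mercy wins each case group but Unity wins overall — the comparison reverses. Mercy's patients skew toward critical, which has a lower base rate.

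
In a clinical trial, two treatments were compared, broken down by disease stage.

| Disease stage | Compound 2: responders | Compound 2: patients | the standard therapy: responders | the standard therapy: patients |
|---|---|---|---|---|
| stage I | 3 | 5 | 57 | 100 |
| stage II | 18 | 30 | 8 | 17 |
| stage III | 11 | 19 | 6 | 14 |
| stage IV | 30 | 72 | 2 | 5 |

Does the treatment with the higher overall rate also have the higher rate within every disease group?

Stage I: Compound 2 3/5 = 60.0%, the standard therapy 57/100 = 57.0% → Compound 2
Stage II: Compound 2 18/30 = 60.0%, the standard therapy 8/17 = 47.1% → Compound 2
Stage III: Compound 2 11/19 = 57.9%, the standard therapy 6/14 = 42.9% → Compound 2
Stage IV: Compound 2 30/72 = 41.7%, the standard therapy 2/5 = 40.0% → Compound 2
Overall: Compound 2 62/126 = 49.2%, the standard therapy 73/136 = 53.7% → the standard therapy
Compound 2 wins each disease group but the standard therapy wins overall — the comparison reverses. Compound 2's patients skew toward stage IV, which has a lower base rate.

No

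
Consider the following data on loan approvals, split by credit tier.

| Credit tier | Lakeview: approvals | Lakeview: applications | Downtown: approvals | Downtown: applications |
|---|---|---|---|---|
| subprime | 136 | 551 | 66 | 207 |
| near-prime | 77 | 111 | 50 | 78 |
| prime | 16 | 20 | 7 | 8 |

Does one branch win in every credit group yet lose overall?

Subprime: Lakeview 136/551 = 24.7%, Downtown 66/207 = 31.9% → Downtown
Near-prime: Lakeview 77/111 = 69.4%, Downtown 50/78 = 64.1% → Lakeview
Prime: Lakeview 16/20 = 80.0%, Downtown 7/8 = 87.5% → Downtown
Overall: Lakeview 229/682 = 33.6%, Downtown 123/293 = 42.0% → Downtown
Neither sweeps: Lakeview wins 1 of 3 groups, Downtown wins 2. Downtown wins overall but not every group — no Simpson reversal.

No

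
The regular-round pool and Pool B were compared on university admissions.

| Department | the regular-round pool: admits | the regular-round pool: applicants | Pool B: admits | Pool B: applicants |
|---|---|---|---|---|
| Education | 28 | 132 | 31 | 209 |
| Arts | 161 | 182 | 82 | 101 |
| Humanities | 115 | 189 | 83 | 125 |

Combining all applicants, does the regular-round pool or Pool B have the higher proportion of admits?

the regular-round pool

Education: the regular-round pool 28/132 = 21.2%, Pool B 31/209 = 14.8% → the regular-round pool
Arts: the regular-round pool 161/182 = 88.5%, Pool B 82/101 = 81.2% → the regular-round pool
Humanities: the regular-round pool 115/189 = 60.8%, Pool B 83/125 = 66.4% → Pool B
Overall: the regular-round pool 304/503 = 60.4%, Pool B 196/435 = 45.1% → the regular-round pool
(Neither sweeps every department group, but the regular-round pool has the higher pooled rate.)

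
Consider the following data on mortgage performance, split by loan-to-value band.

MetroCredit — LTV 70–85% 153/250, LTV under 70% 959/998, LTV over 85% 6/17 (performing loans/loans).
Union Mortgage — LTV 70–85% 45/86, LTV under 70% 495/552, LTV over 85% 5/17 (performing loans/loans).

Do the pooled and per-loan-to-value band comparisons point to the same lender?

LTV 70–85%: MetroCredit 153/250 = 61.2%, Union Mortgage 45/86 = 52.3% → MetroCredit
LTV under 70%: MetroCredit 959/998 = 96.1%, Union Mortgage 495/552 = 89.7% → MetroCredit
LTV over 85%: MetroCredit 6/17 = 35.3%, Union Mortgage 5/17 = 29.4% → MetroCredit
Overall: MetroCredit 1118/1265 = 88.4%, Union Mortgage 545/655 = 83.2% → MetroCredit
MetroCredit wins overall and in every loan-to-value group — no reversal.

Yes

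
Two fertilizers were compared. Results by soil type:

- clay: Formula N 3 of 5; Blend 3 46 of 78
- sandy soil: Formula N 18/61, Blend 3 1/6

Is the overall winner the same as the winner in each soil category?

Clay: Formula N 3/5 = 60.0%, Blend 3 46/78 = 59.0% → Formula N
Sandy soil: Formula N 18/61 = 29.5%, Blend 3 1/6 = 16.7% → Formula N
Overall: Formula N 21/66 = 31.8%, Blend 3 47/84 = 56.0% → Blend 3
Formula N wins each soil group but Blend 3 wins overall — the comparison reverses. Formula N's plots skew toward sandy soil, which has a lower base rate.

No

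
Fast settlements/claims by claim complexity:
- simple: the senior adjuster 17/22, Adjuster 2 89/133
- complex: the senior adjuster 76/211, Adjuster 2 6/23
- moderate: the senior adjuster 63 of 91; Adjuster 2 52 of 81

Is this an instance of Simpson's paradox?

Yes

Simple: the senior adjuster 17/22 = 77.3%, Adjuster 2 89/133 = 66.9% → the senior adjuster
Complex: the senior adjuster 76/211 = 36.0%, Adjuster 2 6/23 = 26.1% → the senior adjuster
Moderate: the senior adjuster 63/91 = 69.2%, Adjuster 2 52/81 = 64.2% → the senior adjuster
Overall: the senior adjuster 156/324 = 48.1%, Adjuster 2 147/237 = 62.0% → Adjuster 2
The senior adjuster wins each claim group but Adjuster 2 wins overall — the comparison reverses. The senior adjuster's claims skew toward complex, which has a lower base rate.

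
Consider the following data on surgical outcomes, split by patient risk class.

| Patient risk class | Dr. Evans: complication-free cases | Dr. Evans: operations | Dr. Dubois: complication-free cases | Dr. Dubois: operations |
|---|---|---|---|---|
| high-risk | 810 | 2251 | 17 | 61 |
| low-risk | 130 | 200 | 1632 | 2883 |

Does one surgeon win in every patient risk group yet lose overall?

High-risk: Dr. Evans 810/2251 = 36.0%, Dr. Dubois 17/61 = 27.9% → Dr. Evans
Low-risk: Dr. Evans 130/200 = 65.0%, Dr. Dubois 1632/2883 = 56.6% → Dr. Evans
Overall: Dr. Evans 940/2451 = 38.4%, Dr. Dubois 1649/2944 = 56.0% → Dr. Dubois
Dr. Evans wins each patient risk group but Dr. Dubois wins overall — the comparison reverses. Dr. Evans's operations skew toward high-risk, which has a lower base rate.

Yes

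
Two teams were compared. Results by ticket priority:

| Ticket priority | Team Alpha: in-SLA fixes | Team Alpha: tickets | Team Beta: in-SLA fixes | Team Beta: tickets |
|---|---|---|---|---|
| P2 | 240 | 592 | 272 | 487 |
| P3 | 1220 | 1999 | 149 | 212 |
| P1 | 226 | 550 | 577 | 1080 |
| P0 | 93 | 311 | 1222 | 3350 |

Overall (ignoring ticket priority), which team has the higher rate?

P2: Team Alpha 240/592 = 40.5%, Team Beta 272/487 = 55.9% → Team Beta
P3: Team Alpha 1220/1999 = 61.0%, Team Beta 149/212 = 70.3% → Team Beta
P1: Team Alpha 226/550 = 41.1%, Team Beta 577/1080 = 53.4% → Team Beta
P0: Team Alpha 93/311 = 29.9%, Team Beta 1222/3350 = 36.5% → Team Beta
Overall: Team Alpha 1779/3452 = 51.5%, Team Beta 2220/5129 = 43.3% → Team Alpha
(Team Beta wins every ticket group but Team Alpha wins overall — Team Beta's tickets skew toward the low-rate P0 group.)

Team Alpha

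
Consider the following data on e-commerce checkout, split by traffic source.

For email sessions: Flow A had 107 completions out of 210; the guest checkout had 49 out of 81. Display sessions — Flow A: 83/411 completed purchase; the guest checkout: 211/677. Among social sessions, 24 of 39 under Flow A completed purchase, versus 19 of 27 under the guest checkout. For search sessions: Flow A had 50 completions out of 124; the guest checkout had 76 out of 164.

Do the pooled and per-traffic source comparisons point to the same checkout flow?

Yes

Email: Flow A 107/210 = 51.0%, the guest checkout 49/81 = 60.5% → the guest checkout
Display: Flow A 83/411 = 20.2%, the guest checkout 211/677 = 31.2% → the guest checkout
Social: Flow A 24/39 = 61.5%, the guest checkout 19/27 = 70.4% → the guest checkout
Search: Flow A 50/124 = 40.3%, the guest checkout 76/164 = 46.3% → the guest checkout
Overall: Flow A 264/784 = 33.7%, the guest checkout 355/949 = 37.4% → the guest checkout
The guest checkout wins overall and in every traffic group — no reversal.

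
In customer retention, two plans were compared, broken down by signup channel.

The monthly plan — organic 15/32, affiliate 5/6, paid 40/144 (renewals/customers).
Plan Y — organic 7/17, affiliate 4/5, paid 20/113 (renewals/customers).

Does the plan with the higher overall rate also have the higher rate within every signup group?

Organic: the monthly plan 15/32 = 46.9%, Plan Y 7/17 = 41.2% → the monthly plan
Affiliate: the monthly plan 5/6 = 83.3%, Plan Y 4/5 = 80.0% → the monthly plan
Paid: the monthly plan 40/144 = 27.8%, Plan Y 20/113 = 17.7% → the monthly plan
Overall: the monthly plan 60/182 = 33.0%, Plan Y 31/135 = 23.0% → the monthly plan
The monthly plan wins overall and in every signup group — no reversal.

Yes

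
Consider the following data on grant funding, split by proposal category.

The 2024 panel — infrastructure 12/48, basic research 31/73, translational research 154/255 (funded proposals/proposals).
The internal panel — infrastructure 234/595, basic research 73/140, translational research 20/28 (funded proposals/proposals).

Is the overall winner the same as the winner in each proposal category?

Infrastructure: the 2024 panel 12/48 = 25.0%, the internal panel 234/595 = 39.3% → the internal panel
Basic research: the 2024 panel 31/73 = 42.5%, the internal panel 73/140 = 52.1% → the internal panel
Translational research: the 2024 panel 154/255 = 60.4%, the internal panel 20/28 = 71.4% → the internal panel
Overall: the 2024 panel 197/376 = 52.4%, the internal panel 327/763 = 42.9% → the 2024 panel
The internal panel wins each proposal group but the 2024 panel wins overall — the comparison reverses. The internal panel's proposals skew toward infrastructure, which has a lower base rate.

No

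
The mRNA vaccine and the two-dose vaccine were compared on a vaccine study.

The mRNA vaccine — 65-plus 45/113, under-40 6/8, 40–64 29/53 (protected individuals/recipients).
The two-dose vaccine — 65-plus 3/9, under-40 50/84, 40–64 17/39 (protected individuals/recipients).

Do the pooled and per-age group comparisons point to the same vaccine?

65-plus: the mRNA vaccine 45/113 = 39.8%, the two-dose vaccine 3/9 = 33.3% → the mRNA vaccine
Under-40: the mRNA vaccine 6/8 = 75.0%, the two-dose vaccine 50/84 = 59.5% → the mRNA vaccine
40–64: the mRNA vaccine 29/53 = 54.7%, the two-dose vaccine 17/39 = 43.6% → the mRNA vaccine
Overall: the mRNA vaccine 80/174 = 46.0%, the two-dose vaccine 70/132 = 53.0% → the two-dose vaccine
The mRNA vaccine wins each age group but the two-dose vaccine wins overall — the comparison reverses. The mRNA vaccine's recipients skew toward 65-plus, which has a lower base rate.

No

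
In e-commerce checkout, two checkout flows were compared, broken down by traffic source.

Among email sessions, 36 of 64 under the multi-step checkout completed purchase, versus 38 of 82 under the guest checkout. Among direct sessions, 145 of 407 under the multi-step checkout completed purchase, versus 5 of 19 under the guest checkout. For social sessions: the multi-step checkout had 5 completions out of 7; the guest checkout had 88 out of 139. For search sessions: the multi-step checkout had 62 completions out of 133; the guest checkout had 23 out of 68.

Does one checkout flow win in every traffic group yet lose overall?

Email: the multi-step checkout 36/64 = 56.2%, the guest checkout 38/82 = 46.3% → the multi-step checkout
Direct: the multi-step checkout 145/407 = 35.6%, the guest checkout 5/19 = 26.3% → the multi-step checkout
Social: the multi-step checkout 5/7 = 71.4%, the guest checkout 88/139 = 63.3% → the multi-step checkout
Search: the multi-step checkout 62/133 = 46.6%, the guest checkout 23/68 = 33.8% → the multi-step checkout
Overall: the multi-step checkout 248/611 = 40.6%, the guest checkout 154/308 = 50.0% → the guest checkout
The multi-step checkout wins each traffic group but the guest checkout wins overall — the comparison reverses. The multi-step checkout's sessions skew toward direct, which has a lower base rate.

Yes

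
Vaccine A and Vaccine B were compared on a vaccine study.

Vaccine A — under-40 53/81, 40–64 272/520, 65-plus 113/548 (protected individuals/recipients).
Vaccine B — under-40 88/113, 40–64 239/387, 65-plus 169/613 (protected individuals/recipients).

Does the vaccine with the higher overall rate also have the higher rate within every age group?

Under-40: Vaccine A 53/81 = 65.4%, Vaccine B 88/113 = 77.9% → Vaccine B
40–64: Vaccine A 272/520 = 52.3%, Vaccine B 239/387 = 61.8% → Vaccine B
65-plus: Vaccine A 113/548 = 20.6%, Vaccine B 169/613 = 27.6% → Vaccine B
Overall: Vaccine A 438/1149 = 38.1%, Vaccine B 496/1113 = 44.6% → Vaccine B
Vaccine B wins overall and in every age group — no reversal.

Yes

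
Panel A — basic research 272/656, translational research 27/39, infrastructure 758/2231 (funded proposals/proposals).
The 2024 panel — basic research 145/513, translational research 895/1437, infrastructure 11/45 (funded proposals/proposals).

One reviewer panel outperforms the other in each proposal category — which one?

Basic research: Panel A 272/656 = 41.5%, the 2024 panel 145/513 = 28.3% → Panel A
Translational research: Panel A 27/39 = 69.2%, the 2024 panel 895/1437 = 62.3% → Panel A
Infrastructure: Panel A 758/2231 = 34.0%, the 2024 panel 11/45 = 24.4% → Panel A
Panel A has the higher rate in all 3 groups.

Panel A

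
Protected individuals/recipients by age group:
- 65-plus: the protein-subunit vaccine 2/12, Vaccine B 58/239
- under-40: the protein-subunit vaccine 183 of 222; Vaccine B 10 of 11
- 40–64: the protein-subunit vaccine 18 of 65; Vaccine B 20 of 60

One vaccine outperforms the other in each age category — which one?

65-plus: the protein-subunit vaccine 2/12 = 16.7%, Vaccine B 58/239 = 24.3% → Vaccine B
Under-40: the protein-subunit vaccine 183/222 = 82.4%, Vaccine B 10/11 = 90.9% → Vaccine B
40–64: the protein-subunit vaccine 18/65 = 27.7%, Vaccine B 20/60 = 33.3% → Vaccine B
Vaccine B has the higher rate in all 3 groups.

Vaccine B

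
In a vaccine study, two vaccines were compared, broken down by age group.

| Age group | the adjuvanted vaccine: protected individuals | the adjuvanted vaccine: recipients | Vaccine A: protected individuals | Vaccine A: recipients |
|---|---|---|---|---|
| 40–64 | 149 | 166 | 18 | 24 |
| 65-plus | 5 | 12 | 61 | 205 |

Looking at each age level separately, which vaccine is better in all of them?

40–64: the adjuvanted vaccine 149/166 = 89.8%, Vaccine A 18/24 = 75.0% → the adjuvanted vaccine
65-plus: the adjuvanted vaccine 5/12 = 41.7%, Vaccine A 61/205 = 29.8% → the adjuvanted vaccine
The adjuvanted vaccine has the higher rate in both groups.

the adjuvanted vaccine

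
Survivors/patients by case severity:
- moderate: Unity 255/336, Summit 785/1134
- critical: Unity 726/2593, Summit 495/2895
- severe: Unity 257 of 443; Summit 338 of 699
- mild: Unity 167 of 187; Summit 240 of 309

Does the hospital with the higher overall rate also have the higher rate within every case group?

Yes

Moderate: Unity 255/336 = 75.9%, Summit 785/1134 = 69.2% → Unity
Critical: Unity 726/2593 = 28.0%, Summit 495/2895 = 17.1% → Unity
Severe: Unity 257/443 = 58.0%, Summit 338/699 = 48.4% → Unity
Mild: Unity 167/187 = 89.3%, Summit 240/309 = 77.7% → Unity
Overall: Unity 1405/3559 = 39.5%, Summit 1858/5037 = 36.9% → Unity
Unity wins overall and in every case group — no reversal.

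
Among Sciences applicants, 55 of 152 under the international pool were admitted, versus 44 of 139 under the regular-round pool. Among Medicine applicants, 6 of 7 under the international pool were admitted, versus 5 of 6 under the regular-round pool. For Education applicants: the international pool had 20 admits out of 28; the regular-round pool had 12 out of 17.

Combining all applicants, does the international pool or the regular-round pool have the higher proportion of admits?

Sciences: the international pool 55/152 = 36.2%, the regular-round pool 44/139 = 31.7% → the international pool
Medicine: the international pool 6/7 = 85.7%, the regular-round pool 5/6 = 83.3% → the international pool
Education: the international pool 20/28 = 71.4%, the regular-round pool 12/17 = 70.6% → the international pool
Overall: the international pool 81/187 = 43.3%, the regular-round pool 61/162 = 37.7% → the international pool

the international pool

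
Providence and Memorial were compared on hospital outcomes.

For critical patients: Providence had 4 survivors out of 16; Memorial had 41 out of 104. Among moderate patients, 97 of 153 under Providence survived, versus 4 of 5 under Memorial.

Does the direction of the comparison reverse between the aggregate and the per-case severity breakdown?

Yes

Critical: Providence 4/16 = 25.0%, Memorial 41/104 = 39.4% → Memorial
Moderate: Providence 97/153 = 63.4%, Memorial 4/5 = 80.0% → Memorial
Overall: Providence 101/169 = 59.8%, Memorial 45/109 = 41.3% → Providence
Memorial wins each case group but Providence wins overall — the comparison reverses. Memorial's patients skew toward critical, which has a lower base rate.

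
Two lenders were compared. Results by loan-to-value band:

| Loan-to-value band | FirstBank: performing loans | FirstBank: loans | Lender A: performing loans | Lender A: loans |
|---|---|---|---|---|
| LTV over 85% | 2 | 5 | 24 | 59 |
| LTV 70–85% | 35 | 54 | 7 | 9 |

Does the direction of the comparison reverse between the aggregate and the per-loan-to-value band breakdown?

Yes

LTV over 85%: FirstBank 2/5 = 40.0%, Lender A 24/59 = 40.7% → Lender A
LTV 70–85%: FirstBank 35/54 = 64.8%, Lender A 7/9 = 77.8% → Lender A
Overall: FirstBank 37/59 = 62.7%, Lender A 31/68 = 45.6% → FirstBank
Lender A wins each loan-to-value group but FirstBank wins overall — the comparison reverses. Lender A's loans skew toward LTV over 85%, which has a lower base rate.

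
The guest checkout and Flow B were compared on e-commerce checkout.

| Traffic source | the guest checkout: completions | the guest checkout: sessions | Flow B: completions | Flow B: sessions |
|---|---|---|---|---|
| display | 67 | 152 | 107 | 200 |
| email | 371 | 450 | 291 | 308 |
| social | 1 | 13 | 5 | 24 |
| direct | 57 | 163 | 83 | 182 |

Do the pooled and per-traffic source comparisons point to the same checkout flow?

Yes

Display: the guest checkout 67/152 = 44.1%, Flow B 107/200 = 53.5% → Flow B
Email: the guest checkout 371/450 = 82.4%, Flow B 291/308 = 94.5% → Flow B
Social: the guest checkout 1/13 = 7.7%, Flow B 5/24 = 20.8% → Flow B
Direct: the guest checkout 57/163 = 35.0%, Flow B 83/182 = 45.6% → Flow B
Overall: the guest checkout 496/778 = 63.8%, Flow B 486/714 = 68.1% → Flow B
Flow B wins overall and in every traffic group — no reversal.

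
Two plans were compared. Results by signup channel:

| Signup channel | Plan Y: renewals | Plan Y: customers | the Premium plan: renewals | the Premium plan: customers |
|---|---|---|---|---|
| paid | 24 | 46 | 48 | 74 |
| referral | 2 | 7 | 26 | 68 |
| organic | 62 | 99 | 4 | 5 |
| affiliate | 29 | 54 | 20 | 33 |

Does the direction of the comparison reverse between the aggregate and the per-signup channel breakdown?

Paid: Plan Y 24/46 = 52.2%, the Premium plan 48/74 = 64.9% → the Premium plan
Referral: Plan Y 2/7 = 28.6%, the Premium plan 26/68 = 38.2% → the Premium plan
Organic: Plan Y 62/99 = 62.6%, the Premium plan 4/5 = 80.0% → the Premium plan
Affiliate: Plan Y 29/54 = 53.7%, the Premium plan 20/33 = 60.6% → the Premium plan
Overall: Plan Y 117/206 = 56.8%, the Premium plan 98/180 = 54.4% → Plan Y
The Premium plan wins each signup group but Plan Y wins overall — the comparison reverses. The Premium plan's customers skew toward referral, which has a lower base rate.

Yes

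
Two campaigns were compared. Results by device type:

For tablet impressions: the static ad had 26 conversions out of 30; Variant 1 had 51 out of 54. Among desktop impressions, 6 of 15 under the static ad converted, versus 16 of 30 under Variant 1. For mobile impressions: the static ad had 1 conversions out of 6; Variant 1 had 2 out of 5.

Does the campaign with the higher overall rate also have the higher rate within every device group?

Tablet: the static ad 26/30 = 86.7%, Variant 1 51/54 = 94.4% → Variant 1
Desktop: the static ad 6/15 = 40.0%, Variant 1 16/30 = 53.3% → Variant 1
Mobile: the static ad 1/6 = 16.7%, Variant 1 2/5 = 40.0% → Variant 1
Overall: the static ad 33/51 = 64.7%, Variant 1 69/89 = 77.5% → Variant 1
Variant 1 wins overall and in every device group — no reversal.

Yes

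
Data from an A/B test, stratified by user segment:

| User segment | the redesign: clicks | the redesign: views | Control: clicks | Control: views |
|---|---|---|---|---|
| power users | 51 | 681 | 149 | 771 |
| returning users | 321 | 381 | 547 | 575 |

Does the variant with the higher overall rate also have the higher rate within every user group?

Power users: the redesign 51/681 = 7.5%, Control 149/771 = 19.3% → Control
Returning users: the redesign 321/381 = 84.3%, Control 547/575 = 95.1% → Control
Overall: the redesign 372/1062 = 35.0%, Control 696/1346 = 51.7% → Control
Control wins overall and in every user group — no reversal.

Yes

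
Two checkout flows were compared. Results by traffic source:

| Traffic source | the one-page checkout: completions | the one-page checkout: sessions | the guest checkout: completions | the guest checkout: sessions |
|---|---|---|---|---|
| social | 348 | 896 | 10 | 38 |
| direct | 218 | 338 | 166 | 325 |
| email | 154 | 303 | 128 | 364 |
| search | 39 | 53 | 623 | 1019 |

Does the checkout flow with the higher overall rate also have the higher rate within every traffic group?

No

Social: the one-page checkout 348/896 = 38.8%, the guest checkout 10/38 = 26.3% → the one-page checkout
Direct: the one-page checkout 218/338 = 64.5%, the guest checkout 166/325 = 51.1% → the one-page checkout
Email: the one-page checkout 154/303 = 50.8%, the guest checkout 128/364 = 35.2% → the one-page checkout
Search: the one-page checkout 39/53 = 73.6%, the guest checkout 623/1019 = 61.1% → the one-page checkout
Overall: the one-page checkout 759/1590 = 47.7%, the guest checkout 927/1746 = 53.1% → the guest checkout
The one-page checkout wins each traffic group but the guest checkout wins overall — the comparison reverses. The one-page checkout's sessions skew toward social, which has a lower base rate.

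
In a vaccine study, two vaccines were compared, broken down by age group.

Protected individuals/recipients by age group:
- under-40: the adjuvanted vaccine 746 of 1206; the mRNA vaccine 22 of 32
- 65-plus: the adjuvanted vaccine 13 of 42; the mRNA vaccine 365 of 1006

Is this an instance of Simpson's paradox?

Under-40: the adjuvanted vaccine 746/1206 = 61.9%, the mRNA vaccine 22/32 = 68.8% → the mRNA vaccine
65-plus: the adjuvanted vaccine 13/42 = 31.0%, the mRNA vaccine 365/1006 = 36.3% → the mRNA vaccine
Overall: the adjuvanted vaccine 759/1248 = 60.8%, the mRNA vaccine 387/1038 = 37.3% → the adjuvanted vaccine
The mRNA vaccine wins each age group but the adjuvanted vaccine wins overall — the comparison reverses. The mRNA vaccine's recipients skew toward 65-plus, which has a lower base rate.

Yes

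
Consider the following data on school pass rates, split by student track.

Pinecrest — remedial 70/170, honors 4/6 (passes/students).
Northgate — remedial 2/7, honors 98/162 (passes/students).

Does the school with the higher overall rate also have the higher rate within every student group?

No

Remedial: Pinecrest 70/170 = 41.2%, Northgate 2/7 = 28.6% → Pinecrest
Honors: Pinecrest 4/6 = 66.7%, Northgate 98/162 = 60.5% → Pinecrest
Overall: Pinecrest 74/176 = 42.0%, Northgate 100/169 = 59.2% → Northgate
Pinecrest wins each student group but Northgate wins overall — the comparison reverses. Pinecrest's students skew toward remedial, which has a lower base rate.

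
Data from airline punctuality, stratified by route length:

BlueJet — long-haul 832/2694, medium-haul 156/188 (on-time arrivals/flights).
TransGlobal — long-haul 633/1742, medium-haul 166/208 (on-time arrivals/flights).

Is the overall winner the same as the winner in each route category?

No

Long-haul: BlueJet 832/2694 = 30.9%, TransGlobal 633/1742 = 36.3% → TransGlobal
Medium-haul: BlueJet 156/188 = 83.0%, TransGlobal 166/208 = 79.8% → BlueJet
Overall: BlueJet 988/2882 = 34.3%, TransGlobal 799/1950 = 41.0% → TransGlobal
Neither sweeps: BlueJet wins 1 of 2 groups, TransGlobal wins 1. TransGlobal wins overall but not every group — no Simpson reversal.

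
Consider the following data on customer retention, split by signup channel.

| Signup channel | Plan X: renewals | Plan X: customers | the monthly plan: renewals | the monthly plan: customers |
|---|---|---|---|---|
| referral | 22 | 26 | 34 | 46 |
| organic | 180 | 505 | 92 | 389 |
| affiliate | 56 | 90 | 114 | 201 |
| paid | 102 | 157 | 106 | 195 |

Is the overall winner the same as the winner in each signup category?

Referral: Plan X 22/26 = 84.6%, the monthly plan 34/46 = 73.9% → Plan X
Organic: Plan X 180/505 = 35.6%, the monthly plan 92/389 = 23.7% → Plan X
Affiliate: Plan X 56/90 = 62.2%, the monthly plan 114/201 = 56.7% → Plan X
Paid: Plan X 102/157 = 65.0%, the monthly plan 106/195 = 54.4% → Plan X
Overall: Plan X 360/778 = 46.3%, the monthly plan 346/831 = 41.6% → Plan X
Plan X wins overall and in every signup group — no reversal.

Yes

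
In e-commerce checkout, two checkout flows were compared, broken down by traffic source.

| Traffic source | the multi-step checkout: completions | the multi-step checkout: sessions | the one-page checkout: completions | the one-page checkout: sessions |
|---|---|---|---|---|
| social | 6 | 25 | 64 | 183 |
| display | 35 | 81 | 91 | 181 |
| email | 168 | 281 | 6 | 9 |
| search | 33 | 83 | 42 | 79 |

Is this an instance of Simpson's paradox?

Social: the multi-step checkout 6/25 = 24.0%, the one-page checkout 64/183 = 35.0% → the one-page checkout
Display: the multi-step checkout 35/81 = 43.2%, the one-page checkout 91/181 = 50.3% → the one-page checkout
Email: the multi-step checkout 168/281 = 59.8%, the one-page checkout 6/9 = 66.7% → the one-page checkout
Search: the multi-step checkout 33/83 = 39.8%, the one-page checkout 42/79 = 53.2% → the one-page checkout
Overall: the multi-step checkout 242/470 = 51.5%, the one-page checkout 203/452 = 44.9% → the multi-step checkout
The one-page checkout wins each traffic group but the multi-step checkout wins overall — the comparison reverses. The one-page checkout's sessions skew toward social, which has a lower base rate.

Yes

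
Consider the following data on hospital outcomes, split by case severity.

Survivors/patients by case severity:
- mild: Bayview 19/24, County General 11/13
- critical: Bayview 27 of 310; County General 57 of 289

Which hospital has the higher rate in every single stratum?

County General

Mild: Bayview 19/24 = 79.2%, County General 11/13 = 84.6% → County General
Critical: Bayview 27/310 = 8.7%, County General 57/289 = 19.7% → County General
County General has the higher rate in both groups.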